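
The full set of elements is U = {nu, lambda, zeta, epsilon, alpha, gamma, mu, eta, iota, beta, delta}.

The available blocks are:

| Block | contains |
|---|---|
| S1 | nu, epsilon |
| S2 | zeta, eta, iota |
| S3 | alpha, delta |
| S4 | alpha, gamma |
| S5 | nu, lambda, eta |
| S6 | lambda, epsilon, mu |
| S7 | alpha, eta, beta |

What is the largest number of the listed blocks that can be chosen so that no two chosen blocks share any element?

3

S2, S3, S6 are pairwise disjoint (S2={zeta,eta,iota}; S3={alpha,delta}; S6={lambda,epsilon,mu}).
Every remaining block overlaps one of these, and no 4 of the listed blocks are pairwise disjoint, so 3 is the maximum.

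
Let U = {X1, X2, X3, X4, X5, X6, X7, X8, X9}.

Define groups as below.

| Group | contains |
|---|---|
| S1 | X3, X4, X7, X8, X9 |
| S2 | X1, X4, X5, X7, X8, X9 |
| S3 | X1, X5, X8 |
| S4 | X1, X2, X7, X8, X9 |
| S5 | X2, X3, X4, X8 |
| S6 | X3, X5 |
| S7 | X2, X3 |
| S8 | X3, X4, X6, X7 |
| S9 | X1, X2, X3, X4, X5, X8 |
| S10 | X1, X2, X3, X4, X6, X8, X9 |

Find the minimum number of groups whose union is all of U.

2

S2 and S10 cover everything between them: the union {X1, X2, X3, X4, X5, X6, X7, X8, X9} is all of U.
No single group has all 9 points (the largest, S10, has 7), so 2 is optimal.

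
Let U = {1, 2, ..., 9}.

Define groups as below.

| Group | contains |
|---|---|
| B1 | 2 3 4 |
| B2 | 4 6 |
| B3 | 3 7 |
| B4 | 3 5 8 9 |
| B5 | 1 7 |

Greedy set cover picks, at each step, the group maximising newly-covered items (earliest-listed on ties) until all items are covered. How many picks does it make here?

Greedy: pick B4 (covers 4 new) → pick B1 (covers 2 new) → pick B5 (covers 2 new) → pick B2 (covers 1 new). Total picks: 4.

4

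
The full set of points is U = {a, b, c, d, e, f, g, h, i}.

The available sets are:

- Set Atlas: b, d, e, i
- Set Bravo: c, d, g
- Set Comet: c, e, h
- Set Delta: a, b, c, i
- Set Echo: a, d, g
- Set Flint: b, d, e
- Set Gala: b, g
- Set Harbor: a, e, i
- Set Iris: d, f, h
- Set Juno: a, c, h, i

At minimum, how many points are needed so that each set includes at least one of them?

4

T = {d, g, h, i} meets every set (each contains at least one member of T), and |T| = 4.
No choice of 3 points meets every set, so 4 is the minimum.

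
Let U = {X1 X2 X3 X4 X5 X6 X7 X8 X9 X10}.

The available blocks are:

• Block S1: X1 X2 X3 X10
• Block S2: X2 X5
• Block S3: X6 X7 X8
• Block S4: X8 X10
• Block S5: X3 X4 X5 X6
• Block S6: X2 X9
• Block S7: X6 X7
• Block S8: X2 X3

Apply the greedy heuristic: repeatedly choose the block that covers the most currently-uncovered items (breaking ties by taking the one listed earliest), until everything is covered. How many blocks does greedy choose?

4

Greedy: pick S1 (covers 4 new) → pick S3 (covers 3 new) → pick S5 (covers 2 new) → pick S6 (covers 1 new). Total picks: 4.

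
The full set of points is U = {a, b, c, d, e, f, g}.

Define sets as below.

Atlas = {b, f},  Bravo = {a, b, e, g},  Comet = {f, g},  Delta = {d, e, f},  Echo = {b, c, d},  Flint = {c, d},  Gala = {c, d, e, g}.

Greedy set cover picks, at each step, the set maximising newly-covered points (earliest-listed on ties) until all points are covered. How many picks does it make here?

3

Greedy: pick Bravo (covers 4 new) → pick Delta (covers 2 new) → pick Echo (covers 1 new). Total picks: 3.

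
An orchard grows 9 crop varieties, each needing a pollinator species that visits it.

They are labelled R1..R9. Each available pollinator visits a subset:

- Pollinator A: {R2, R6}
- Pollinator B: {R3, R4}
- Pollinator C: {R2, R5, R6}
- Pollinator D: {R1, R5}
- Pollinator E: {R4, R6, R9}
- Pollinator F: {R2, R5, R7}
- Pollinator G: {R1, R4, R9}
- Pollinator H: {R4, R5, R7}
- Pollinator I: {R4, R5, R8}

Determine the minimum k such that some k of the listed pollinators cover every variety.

5

B and C and F and G and I together: B ∪ C ∪ F ∪ G ∪ I = {R1, R2, R3, R4, R5, R6, R7, R8, R9} — every variety is covered.
No 4 of the 9 pollinators cover everything (all 126 combinations miss at least one variety), so 5 is optimal.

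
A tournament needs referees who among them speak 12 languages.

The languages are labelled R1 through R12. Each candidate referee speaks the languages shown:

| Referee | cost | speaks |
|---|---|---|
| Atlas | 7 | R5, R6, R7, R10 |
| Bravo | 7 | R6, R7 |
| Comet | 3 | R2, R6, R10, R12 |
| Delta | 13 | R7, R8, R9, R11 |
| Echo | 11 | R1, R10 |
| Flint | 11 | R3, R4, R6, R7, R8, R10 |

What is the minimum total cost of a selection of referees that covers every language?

45

Atlas, Comet, Delta, Echo, Flint together cover every language (Atlas ∪ Comet ∪ Delta ∪ Echo ∪ Flint = {R1, R2, R3, R4, R5, R6, R7, R8, R9, R10, R11, R12}); total cost 7 + 3 + 13 + 11 + 11 = 45.
No covering selection has total cost below 45.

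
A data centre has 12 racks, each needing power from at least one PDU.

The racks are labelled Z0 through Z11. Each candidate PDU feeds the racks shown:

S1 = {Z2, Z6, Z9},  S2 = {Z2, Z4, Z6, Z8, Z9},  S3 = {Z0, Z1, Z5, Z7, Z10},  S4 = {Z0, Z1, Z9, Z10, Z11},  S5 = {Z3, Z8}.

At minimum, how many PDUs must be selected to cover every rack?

S2 and S3 and S4 and S5 together: S2 ∪ S3 ∪ S4 ∪ S5 = {Z0, Z1, Z2, Z3, Z4, Z5, Z6, Z7, Z8, Z9, Z10, Z11} — every rack is covered.
No 3 of the 5 PDUs cover everything (all 10 combinations miss at least one rack), so 4 is optimal.

4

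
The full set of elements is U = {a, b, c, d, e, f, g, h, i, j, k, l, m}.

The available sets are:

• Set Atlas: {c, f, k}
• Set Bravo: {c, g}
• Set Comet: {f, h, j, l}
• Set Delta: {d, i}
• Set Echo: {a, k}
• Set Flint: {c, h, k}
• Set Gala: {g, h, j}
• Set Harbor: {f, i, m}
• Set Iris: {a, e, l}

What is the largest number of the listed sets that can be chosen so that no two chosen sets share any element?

4

Bravo, Comet, Delta, Echo are pairwise disjoint (Bravo={c,g}; Comet={f,h,j,l}; Delta={d,i}; Echo={a,k}).
Every remaining set overlaps one of these, and no 5 of the listed sets are pairwise disjoint, so 4 is the maximum.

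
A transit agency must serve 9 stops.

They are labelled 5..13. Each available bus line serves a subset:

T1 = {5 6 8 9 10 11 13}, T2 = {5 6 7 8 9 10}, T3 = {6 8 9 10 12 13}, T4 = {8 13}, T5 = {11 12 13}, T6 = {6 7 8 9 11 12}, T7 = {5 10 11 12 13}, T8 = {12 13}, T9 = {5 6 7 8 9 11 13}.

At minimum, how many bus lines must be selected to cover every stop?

2

T1 and T6 together: T1 ∪ T6 = {5, 6, 7, 8, 9, 10, 11, 12, 13} — every stop is covered.
No single bus line has all 9 stops (the largest, T1, has 7), so 2 is optimal.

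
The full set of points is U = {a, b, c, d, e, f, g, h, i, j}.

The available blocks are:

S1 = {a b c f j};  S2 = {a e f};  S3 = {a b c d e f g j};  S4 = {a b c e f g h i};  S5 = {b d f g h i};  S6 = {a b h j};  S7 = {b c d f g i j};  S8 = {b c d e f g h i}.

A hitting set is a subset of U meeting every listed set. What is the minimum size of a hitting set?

Take T = {a, g}. Each listed block contains at least one of these, so T is a hitting set of size 2.
No single point lies in every block, so at least 2 are needed and 2 is optimal.

2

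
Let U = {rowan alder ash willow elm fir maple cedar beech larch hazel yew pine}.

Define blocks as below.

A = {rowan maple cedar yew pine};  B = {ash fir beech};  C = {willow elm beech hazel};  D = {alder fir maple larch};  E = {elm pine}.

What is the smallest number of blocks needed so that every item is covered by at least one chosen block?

A, B, C, and D cover everything between them: the union {rowan, alder, ash, willow, elm, fir, maple, cedar, beech, larch, hazel, yew, pine} is all of U.
Only D contains alder, so D is forced; the remaining 9 items need at least 3 more blocks (each remaining block adds at most 4) — so at least 4 blocks are needed, and 4 is optimal.

4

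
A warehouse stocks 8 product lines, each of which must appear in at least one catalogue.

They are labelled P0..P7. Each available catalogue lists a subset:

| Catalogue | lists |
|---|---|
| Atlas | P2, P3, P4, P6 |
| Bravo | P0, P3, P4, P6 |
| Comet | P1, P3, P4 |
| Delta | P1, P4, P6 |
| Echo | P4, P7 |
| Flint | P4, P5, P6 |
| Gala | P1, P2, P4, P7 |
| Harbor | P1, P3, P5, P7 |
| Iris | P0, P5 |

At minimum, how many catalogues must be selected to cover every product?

3

Take {Atlas, Bravo, Harbor}. Their union is {P0, P1, P2, P3, P4, P5, P6, P7}, which is all 8 products.
No 2 of the 9 catalogues cover everything (all 36 combinations miss at least one product), so 3 is optimal.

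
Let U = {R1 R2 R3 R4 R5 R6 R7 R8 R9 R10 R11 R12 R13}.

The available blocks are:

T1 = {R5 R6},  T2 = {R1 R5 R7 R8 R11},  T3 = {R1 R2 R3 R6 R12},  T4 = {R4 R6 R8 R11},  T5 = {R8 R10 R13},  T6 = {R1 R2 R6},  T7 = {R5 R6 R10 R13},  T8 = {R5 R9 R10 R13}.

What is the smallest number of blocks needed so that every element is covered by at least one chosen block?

T2, T3, T4, and T8 cover everything between them: the union {R1, R2, R3, R4, R5, R6, R7, R8, R9, R10, R11, R12, R13} is all of U.
Only T4 contains R4, so T4 is forced; the remaining 9 elements need at least 3 more blocks (each remaining block adds at most 4) — so at least 4 blocks are needed, and 4 is optimal.

4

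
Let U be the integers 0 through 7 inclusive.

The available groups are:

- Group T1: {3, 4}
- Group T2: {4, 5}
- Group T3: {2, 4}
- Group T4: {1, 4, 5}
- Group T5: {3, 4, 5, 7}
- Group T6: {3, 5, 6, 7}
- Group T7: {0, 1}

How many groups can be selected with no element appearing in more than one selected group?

3

T3, T6, T7 are pairwise disjoint (T3={2,4}; T6={3,5,6,7}; T7={0,1}).
Every remaining group overlaps one of these, and no 4 of the listed groups are pairwise disjoint, so 3 is the maximum.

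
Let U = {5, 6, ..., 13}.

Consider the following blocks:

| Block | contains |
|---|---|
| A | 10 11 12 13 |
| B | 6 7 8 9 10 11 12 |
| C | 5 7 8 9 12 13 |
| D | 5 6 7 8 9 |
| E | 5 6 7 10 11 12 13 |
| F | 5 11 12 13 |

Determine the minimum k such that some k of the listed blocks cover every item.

2

B and F cover everything between them: the union {5, 6, 7, 8, 9, 10, 11, 12, 13} is all of U.
No single block has all 9 items (the largest, B, has 7), so 2 is optimal.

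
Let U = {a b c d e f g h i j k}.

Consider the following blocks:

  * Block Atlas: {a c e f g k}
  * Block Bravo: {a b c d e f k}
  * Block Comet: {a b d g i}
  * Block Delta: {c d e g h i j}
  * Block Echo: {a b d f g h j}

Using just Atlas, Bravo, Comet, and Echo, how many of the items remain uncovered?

Union of Atlas, Bravo, Comet, Echo = {a, b, c, d, e, f, g, h, i, j, k} — that's every item, so 0 are uncovered.

0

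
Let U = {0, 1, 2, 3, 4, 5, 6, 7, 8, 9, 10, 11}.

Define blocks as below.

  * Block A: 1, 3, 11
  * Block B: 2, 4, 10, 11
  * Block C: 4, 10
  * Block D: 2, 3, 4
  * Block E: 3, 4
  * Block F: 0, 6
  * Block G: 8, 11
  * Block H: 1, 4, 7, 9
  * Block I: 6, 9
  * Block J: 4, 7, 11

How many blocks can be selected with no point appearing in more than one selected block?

3

D, F, G are pairwise disjoint (D={2,3,4}; F={0,6}; G={8,11}).
Every remaining block overlaps one of these, and no 4 of the listed blocks are pairwise disjoint, so 3 is the maximum.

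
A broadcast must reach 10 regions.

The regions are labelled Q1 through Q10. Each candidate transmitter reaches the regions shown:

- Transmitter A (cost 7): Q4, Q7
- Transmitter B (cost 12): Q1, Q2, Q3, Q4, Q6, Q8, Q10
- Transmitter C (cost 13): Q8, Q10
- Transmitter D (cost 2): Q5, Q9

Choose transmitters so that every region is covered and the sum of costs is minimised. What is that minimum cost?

21

A, B, D together cover every region (A ∪ B ∪ D = {Q1, Q2, Q3, Q4, Q5, Q6, Q7, Q8, Q9, Q10}); total cost 7 + 12 + 2 = 21.
No covering selection has total cost below 21.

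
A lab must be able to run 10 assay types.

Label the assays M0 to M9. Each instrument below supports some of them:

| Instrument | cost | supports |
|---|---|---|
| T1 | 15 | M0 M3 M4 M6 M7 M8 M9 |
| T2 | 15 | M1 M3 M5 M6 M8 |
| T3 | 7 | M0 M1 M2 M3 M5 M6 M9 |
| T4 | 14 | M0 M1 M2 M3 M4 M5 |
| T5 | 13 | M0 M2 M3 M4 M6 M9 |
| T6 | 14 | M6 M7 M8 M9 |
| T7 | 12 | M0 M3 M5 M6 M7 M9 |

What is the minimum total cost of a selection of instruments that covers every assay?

T1, T3 together cover every assay (T1 ∪ T3 = {M0, M1, M2, M3, M4, M5, M6, M7, M8, M9}); total cost 15 + 7 = 22.
No covering selection has total cost below 22.

22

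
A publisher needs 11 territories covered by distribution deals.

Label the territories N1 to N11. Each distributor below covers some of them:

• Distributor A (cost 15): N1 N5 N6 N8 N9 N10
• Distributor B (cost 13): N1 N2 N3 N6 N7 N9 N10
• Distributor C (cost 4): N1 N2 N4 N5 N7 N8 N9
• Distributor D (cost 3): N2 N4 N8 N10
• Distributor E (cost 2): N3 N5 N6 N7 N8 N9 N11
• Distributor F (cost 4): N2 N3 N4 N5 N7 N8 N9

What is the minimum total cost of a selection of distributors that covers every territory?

C, D, E together cover every territory (C ∪ D ∪ E = {N1, N2, N3, N4, N5, N6, N7, N8, N9, N10, N11}); total cost 4 + 3 + 2 = 9.
No covering selection has total cost below 9.

9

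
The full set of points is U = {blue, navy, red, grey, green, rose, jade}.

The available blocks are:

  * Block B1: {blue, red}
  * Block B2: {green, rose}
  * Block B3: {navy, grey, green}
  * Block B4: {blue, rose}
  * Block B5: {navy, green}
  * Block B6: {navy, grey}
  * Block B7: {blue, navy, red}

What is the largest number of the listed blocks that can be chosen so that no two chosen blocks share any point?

3

B1, B2, B6 are pairwise disjoint (B1={blue,red}; B2={green,rose}; B6={navy,grey}).
Every remaining block overlaps one of these, and no 4 of the listed blocks are pairwise disjoint, so 3 is the maximum.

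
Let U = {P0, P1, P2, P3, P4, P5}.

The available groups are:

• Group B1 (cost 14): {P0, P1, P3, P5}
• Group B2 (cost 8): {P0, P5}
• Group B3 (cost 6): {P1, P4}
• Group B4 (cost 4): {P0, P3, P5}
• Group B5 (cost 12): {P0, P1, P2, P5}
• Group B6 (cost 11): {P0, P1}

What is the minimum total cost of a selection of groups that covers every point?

22

B3, B4, B5 together cover every point (B3 ∪ B4 ∪ B5 = {P0, P1, P2, P3, P4, P5}); total cost 6 + 4 + 12 = 22.
No covering selection has total cost below 22.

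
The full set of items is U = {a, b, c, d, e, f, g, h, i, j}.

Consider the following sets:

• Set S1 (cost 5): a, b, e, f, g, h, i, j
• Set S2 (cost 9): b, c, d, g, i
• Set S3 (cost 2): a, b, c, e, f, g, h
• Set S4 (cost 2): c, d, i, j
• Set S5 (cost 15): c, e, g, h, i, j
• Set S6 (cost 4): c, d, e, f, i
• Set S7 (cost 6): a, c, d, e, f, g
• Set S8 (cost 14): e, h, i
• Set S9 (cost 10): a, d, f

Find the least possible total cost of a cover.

S3, S4 together cover every item (S3 ∪ S4 = {a, b, c, d, e, f, g, h, i, j}); total cost 2 + 2 = 4.
No covering selection has total cost below 4.

4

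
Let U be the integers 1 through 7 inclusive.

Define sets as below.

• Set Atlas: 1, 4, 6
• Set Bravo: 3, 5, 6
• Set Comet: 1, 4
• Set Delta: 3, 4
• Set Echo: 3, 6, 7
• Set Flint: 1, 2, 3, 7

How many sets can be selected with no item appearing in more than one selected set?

2

Bravo, Comet are pairwise disjoint (Bravo={3,5,6}; Comet={1,4}).
Every remaining set overlaps one of these, and no 3 of the listed sets are pairwise disjoint, so 2 is the maximum.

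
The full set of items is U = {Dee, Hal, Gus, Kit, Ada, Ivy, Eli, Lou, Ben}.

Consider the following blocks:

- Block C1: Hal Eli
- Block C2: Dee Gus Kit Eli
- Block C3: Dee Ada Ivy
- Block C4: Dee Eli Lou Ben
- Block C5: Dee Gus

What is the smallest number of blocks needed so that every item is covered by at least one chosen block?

C1, C2, C3, and C4 cover everything between them: the union {Dee, Hal, Gus, Kit, Ada, Ivy, Eli, Lou, Ben} is all of U.
Only C1 contains Hal, so C1 is forced; the remaining 7 items need at least 3 more blocks (each remaining block adds at most 3) — so at least 4 blocks are needed, and 4 is optimal.

4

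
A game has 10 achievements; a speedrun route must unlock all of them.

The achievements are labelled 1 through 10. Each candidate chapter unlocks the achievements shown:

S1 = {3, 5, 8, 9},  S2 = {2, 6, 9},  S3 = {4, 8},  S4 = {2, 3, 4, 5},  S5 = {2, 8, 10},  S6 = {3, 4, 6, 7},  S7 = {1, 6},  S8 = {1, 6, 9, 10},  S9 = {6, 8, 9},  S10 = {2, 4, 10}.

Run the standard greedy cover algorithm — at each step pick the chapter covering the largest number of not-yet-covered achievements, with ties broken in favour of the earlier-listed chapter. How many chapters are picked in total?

Greedy: pick S1 (covers 4 new) → pick S6 (covers 3 new) → pick S5 (covers 2 new) → pick S7 (covers 1 new). Total picks: 4.

4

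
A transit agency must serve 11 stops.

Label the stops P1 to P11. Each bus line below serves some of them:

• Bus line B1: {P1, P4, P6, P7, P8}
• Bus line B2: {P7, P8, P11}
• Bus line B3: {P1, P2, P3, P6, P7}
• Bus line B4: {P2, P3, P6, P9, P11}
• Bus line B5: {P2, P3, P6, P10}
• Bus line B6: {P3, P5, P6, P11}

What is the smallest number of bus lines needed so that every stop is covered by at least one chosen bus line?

4

B1 and B4 and B5 and B6 together: B1 ∪ B4 ∪ B5 ∪ B6 = {P1, P2, P3, P4, P5, P6, P7, P8, P9, P10, P11} — every stop is covered.
No 3 of the 6 bus lines cover everything (all 20 combinations miss at least one stop), so 4 is optimal.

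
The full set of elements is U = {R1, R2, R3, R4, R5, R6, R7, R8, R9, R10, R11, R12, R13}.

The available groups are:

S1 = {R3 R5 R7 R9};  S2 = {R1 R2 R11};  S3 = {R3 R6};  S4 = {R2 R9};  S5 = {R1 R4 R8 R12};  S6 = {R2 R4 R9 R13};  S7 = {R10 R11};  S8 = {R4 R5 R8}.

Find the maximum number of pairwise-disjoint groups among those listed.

S3, S4, S7, S8 are pairwise disjoint (S3={R3,R6}; S4={R2,R9}; S7={R10,R11}; S8={R4,R5,R8}).
Every remaining group overlaps one of these, and no 5 of the listed groups are pairwise disjoint, so 4 is the maximum.

4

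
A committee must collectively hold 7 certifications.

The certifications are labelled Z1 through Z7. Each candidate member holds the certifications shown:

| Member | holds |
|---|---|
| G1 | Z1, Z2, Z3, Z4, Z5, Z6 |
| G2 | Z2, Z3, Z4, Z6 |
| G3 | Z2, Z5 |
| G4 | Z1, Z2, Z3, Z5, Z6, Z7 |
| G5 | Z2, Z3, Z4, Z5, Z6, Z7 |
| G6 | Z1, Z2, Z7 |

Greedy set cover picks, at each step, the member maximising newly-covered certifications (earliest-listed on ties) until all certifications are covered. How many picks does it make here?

2

Greedy: pick G1 (covers 6 new) → pick G4 (covers 1 new). Total picks: 2.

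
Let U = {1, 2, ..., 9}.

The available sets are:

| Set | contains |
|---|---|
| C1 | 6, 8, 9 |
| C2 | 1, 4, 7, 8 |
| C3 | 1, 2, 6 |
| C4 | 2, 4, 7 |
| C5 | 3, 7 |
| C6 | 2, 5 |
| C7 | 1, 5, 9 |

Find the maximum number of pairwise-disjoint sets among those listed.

3

C1, C5, C6 are pairwise disjoint (C1={6,8,9}; C5={3,7}; C6={2,5}).
Every remaining set overlaps one of these, and no 4 of the listed sets are pairwise disjoint, so 3 is the maximum.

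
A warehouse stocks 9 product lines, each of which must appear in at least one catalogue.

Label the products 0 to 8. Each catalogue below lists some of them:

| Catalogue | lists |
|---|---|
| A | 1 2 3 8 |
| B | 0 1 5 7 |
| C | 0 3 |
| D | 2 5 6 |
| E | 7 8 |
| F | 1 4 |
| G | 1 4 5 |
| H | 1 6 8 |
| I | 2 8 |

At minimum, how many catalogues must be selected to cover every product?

C and D and E and F together: C ∪ D ∪ E ∪ F = {0, 1, 2, 3, 4, 5, 6, 7, 8} — every product is covered.
No 3 of the 9 catalogues cover everything (all 84 combinations miss at least one product), so 4 is optimal.

4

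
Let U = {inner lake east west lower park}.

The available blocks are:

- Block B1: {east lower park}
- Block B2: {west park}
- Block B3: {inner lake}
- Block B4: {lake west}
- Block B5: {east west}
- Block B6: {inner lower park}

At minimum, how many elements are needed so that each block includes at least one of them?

3

The 3 elements {lake, east, park} hit every block.
No choice of 2 elements meets every block, so 3 is the minimum.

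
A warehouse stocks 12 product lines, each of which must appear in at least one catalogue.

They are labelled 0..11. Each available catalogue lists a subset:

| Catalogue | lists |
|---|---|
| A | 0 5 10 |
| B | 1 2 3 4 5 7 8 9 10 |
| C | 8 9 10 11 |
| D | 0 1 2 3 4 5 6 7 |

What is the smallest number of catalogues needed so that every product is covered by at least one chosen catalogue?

C and D together: C ∪ D = {0, 1, 2, 3, 4, 5, 6, 7, 8, 9, 10, 11} — every product is covered.
No single catalogue has all 12 products (the largest, B, has 9), so 2 is optimal.

2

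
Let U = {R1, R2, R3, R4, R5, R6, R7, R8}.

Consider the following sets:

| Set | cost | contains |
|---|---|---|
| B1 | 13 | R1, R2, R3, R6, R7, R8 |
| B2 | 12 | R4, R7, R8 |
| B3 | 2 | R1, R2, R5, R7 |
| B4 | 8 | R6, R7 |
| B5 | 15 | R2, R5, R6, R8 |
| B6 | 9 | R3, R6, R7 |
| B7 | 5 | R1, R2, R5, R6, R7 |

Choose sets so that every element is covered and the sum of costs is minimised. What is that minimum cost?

23

B2, B3, B6 together cover every element (B2 ∪ B3 ∪ B6 = {R1, R2, R3, R4, R5, R6, R7, R8}); total cost 12 + 2 + 9 = 23.
The greedy pick B3, B1, B2 costs 27; no covering selection beats 23.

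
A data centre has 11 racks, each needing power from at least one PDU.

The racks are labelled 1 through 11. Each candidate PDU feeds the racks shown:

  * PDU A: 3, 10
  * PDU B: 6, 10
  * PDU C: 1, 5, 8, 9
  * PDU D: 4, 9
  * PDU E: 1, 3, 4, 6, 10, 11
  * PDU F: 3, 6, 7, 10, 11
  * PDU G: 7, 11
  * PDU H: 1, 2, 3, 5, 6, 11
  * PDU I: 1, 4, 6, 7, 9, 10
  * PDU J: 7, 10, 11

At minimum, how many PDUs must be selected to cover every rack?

3

Take {C, H, I}. Their union is {1, 2, 3, 4, 5, 6, 7, 8, 9, 10, 11}, which is all 11 racks.
Only H contains 2, so H is forced; the remaining 5 racks need at least 2 more PDUs (each remaining PDU adds at most 4) — so at least 3 PDUs are needed, and 3 is optimal.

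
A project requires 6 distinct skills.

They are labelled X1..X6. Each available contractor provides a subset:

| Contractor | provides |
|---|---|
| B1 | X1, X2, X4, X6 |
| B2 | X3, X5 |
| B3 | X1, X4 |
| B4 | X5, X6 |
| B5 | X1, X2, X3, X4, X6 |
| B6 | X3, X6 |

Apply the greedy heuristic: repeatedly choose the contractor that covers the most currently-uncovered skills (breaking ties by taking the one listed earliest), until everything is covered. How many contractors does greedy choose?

Greedy: pick B5 (covers 5 new) → pick B2 (covers 1 new). Total picks: 2.

2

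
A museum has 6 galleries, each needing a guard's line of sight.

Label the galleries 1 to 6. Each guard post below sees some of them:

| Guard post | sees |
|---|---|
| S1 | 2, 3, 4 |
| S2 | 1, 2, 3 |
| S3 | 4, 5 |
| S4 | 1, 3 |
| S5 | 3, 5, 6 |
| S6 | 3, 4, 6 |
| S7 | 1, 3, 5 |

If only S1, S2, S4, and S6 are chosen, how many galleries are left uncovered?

Union of S1, S2, S4, S6 = {1, 2, 3, 4, 6}.
Not covered: 5 — 1 gallery.

1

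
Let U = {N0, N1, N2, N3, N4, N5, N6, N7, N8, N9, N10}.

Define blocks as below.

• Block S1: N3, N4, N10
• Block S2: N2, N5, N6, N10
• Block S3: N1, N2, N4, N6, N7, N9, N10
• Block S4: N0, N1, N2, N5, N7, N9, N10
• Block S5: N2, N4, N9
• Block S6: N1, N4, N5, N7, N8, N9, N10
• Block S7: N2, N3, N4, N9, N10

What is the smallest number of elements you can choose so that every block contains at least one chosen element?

2

Take H = {N9, N10}. Each listed block contains at least one of these, so H is a hitting set of size 2.
No single element lies in every block, so at least 2 are needed and 2 is optimal.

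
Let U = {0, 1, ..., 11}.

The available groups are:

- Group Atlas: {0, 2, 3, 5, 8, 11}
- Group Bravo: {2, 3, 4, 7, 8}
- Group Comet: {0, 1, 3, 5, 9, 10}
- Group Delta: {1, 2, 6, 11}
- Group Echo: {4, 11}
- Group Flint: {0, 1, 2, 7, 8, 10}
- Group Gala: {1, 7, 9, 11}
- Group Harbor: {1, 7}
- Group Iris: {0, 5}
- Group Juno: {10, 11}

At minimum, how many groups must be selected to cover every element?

3

Bravo and Comet and Delta together: Bravo ∪ Comet ∪ Delta = {0, 1, 2, 3, 4, 5, 6, 7, 8, 9, 10, 11} — every element is covered.
Only Delta contains 6, so Delta is forced; the remaining 8 elements need at least 2 more groups (each remaining group adds at most 5) — so at least 3 groups are needed, and 3 is optimal.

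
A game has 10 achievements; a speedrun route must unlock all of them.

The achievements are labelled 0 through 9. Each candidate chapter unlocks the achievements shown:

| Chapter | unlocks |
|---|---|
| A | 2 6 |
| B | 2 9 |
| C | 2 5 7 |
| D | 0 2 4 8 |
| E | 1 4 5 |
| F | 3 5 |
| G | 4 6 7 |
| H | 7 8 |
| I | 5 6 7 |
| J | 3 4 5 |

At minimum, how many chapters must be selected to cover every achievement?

B and D and E and I and J together: B ∪ D ∪ E ∪ I ∪ J = {0, 1, 2, 3, 4, 5, 6, 7, 8, 9} — every achievement is covered.
No 4 of the 10 chapters cover everything (all 210 combinations miss at least one achievement), so 5 is optimal.

5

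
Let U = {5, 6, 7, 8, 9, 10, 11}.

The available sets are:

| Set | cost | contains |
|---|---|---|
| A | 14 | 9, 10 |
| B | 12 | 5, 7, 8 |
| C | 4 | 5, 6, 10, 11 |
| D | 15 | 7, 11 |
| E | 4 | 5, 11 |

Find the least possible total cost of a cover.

30

A, B, C together cover every element (A ∪ B ∪ C = {5, 6, 7, 8, 9, 10, 11}); total cost 14 + 12 + 4 = 30.
No covering selection has total cost below 30.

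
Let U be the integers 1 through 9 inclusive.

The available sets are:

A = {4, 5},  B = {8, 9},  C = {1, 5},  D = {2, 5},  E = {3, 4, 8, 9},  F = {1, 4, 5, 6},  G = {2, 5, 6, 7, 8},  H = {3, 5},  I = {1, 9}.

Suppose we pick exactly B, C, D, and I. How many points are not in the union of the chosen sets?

Union of B, C, D, I = {1, 2, 5, 8, 9}.
Not covered: 3, 4, 6, 7 — 4 points.

4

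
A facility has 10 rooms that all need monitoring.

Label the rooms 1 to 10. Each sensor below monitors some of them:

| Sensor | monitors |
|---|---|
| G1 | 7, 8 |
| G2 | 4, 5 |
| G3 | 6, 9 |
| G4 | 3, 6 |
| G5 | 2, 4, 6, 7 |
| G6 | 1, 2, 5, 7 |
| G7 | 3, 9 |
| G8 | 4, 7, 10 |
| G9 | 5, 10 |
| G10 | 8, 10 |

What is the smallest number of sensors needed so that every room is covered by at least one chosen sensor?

G5 and G6 and G7 and G10 together: G5 ∪ G6 ∪ G7 ∪ G10 = {1, 2, 3, 4, 5, 6, 7, 8, 9, 10} — every room is covered.
Only G6 contains 1, so G6 is forced; the remaining 6 rooms need at least 3 more sensors (each remaining sensor adds at most 2) — so at least 4 sensors are needed, and 4 is optimal.

4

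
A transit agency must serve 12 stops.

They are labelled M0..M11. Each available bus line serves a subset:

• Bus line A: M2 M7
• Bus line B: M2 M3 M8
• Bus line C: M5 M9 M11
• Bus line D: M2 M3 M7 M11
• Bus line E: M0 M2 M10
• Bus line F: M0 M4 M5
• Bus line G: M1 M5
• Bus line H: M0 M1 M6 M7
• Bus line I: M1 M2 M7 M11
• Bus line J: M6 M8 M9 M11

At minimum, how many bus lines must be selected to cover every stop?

Take {D, E, F, I, J}. Their union is {M0, M1, M2, M3, M4, M5, M6, M7, M8, M9, M10, M11}, which is all 12 stops.
No 4 of the 10 bus lines cover everything (all 210 combinations miss at least one stop), so 5 is optimal.

5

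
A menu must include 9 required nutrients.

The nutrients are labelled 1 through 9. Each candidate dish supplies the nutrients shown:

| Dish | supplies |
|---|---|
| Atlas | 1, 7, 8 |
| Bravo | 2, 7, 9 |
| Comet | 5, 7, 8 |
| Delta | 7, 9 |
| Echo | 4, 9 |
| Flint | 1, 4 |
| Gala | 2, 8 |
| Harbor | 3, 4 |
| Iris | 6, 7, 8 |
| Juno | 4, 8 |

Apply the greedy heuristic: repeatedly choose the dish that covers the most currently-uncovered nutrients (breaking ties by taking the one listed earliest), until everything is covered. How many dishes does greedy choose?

Greedy: pick Atlas (covers 3 new) → pick Bravo (covers 2 new) → pick Harbor (covers 2 new) → pick Comet (covers 1 new) → pick Iris (covers 1 new). Total picks: 5.

5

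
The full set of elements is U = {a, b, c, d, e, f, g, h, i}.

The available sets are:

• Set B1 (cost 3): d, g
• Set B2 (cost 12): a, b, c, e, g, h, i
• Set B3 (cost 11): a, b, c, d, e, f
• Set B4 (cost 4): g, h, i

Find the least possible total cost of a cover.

B3, B4 together cover every element (B3 ∪ B4 = {a, b, c, d, e, f, g, h, i}); total cost 11 + 4 = 15.
No covering selection has total cost below 15.

15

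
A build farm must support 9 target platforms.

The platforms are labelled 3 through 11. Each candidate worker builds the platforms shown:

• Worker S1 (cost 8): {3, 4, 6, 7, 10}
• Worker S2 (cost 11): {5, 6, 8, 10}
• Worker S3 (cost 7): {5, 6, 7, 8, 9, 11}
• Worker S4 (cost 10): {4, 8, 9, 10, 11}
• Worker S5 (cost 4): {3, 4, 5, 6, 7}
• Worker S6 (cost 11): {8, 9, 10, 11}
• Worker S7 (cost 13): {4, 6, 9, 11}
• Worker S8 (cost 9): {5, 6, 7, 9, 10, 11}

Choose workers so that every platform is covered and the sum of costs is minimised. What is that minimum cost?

S4, S5 together cover every platform (S4 ∪ S5 = {3, 4, 5, 6, 7, 8, 9, 10, 11}); total cost 10 + 4 = 14.
The greedy pick S5, S3, S1 costs 19; no covering selection beats 14.

14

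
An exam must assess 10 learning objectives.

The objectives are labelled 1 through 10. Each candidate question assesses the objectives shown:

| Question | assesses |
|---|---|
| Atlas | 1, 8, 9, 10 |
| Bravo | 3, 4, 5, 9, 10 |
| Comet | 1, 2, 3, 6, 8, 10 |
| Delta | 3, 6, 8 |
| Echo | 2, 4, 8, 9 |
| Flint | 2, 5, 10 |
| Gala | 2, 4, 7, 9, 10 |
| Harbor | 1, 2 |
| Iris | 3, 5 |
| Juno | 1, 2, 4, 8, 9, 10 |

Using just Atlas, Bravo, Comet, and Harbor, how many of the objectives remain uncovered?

Union of Atlas, Bravo, Comet, Harbor = {1, 2, 3, 4, 5, 6, 8, 9, 10}.
Not covered: 7 — 1 objective.

1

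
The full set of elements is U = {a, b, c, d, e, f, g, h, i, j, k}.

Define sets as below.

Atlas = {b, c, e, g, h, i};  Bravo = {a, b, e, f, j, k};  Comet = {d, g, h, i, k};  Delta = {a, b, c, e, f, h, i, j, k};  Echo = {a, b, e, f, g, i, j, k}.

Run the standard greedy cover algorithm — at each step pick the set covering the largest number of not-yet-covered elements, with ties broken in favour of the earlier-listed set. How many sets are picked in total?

2

Greedy: pick Delta (covers 9 new) → pick Comet (covers 2 new). Total picks: 2.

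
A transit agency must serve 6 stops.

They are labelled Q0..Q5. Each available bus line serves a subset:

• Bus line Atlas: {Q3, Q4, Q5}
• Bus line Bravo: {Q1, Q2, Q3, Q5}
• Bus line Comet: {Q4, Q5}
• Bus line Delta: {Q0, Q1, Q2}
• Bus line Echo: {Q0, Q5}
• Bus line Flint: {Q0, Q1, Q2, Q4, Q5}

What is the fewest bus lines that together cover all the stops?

Atlas and Flint together: Atlas ∪ Flint = {Q0, Q1, Q2, Q3, Q4, Q5} — every stop is covered.
No single bus line has all 6 stops (the largest, Flint, has 5), so 2 is optimal.

2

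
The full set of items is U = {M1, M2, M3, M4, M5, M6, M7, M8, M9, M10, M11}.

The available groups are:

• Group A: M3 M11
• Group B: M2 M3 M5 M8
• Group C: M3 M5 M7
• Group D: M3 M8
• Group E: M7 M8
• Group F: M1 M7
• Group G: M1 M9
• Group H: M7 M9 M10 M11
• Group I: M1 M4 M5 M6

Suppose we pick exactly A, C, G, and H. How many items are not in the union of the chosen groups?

Union of A, C, G, H = {M1, M3, M5, M7, M9, M10, M11}.
Not covered: M2, M4, M6, M8 — 4 items.

4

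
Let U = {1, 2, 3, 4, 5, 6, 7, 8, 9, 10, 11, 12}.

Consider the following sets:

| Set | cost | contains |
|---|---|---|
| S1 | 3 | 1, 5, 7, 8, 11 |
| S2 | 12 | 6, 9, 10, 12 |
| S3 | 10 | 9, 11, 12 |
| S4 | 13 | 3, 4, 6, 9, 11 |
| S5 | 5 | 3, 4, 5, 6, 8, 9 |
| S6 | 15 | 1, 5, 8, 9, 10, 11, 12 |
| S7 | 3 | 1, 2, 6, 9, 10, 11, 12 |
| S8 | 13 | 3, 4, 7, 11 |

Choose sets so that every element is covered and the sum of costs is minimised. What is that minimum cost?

S1, S5, S7 together cover every element (S1 ∪ S5 ∪ S7 = {1, 2, 3, 4, 5, 6, 7, 8, 9, 10, 11, 12}); total cost 3 + 5 + 3 = 11.
No covering selection has total cost below 11.

11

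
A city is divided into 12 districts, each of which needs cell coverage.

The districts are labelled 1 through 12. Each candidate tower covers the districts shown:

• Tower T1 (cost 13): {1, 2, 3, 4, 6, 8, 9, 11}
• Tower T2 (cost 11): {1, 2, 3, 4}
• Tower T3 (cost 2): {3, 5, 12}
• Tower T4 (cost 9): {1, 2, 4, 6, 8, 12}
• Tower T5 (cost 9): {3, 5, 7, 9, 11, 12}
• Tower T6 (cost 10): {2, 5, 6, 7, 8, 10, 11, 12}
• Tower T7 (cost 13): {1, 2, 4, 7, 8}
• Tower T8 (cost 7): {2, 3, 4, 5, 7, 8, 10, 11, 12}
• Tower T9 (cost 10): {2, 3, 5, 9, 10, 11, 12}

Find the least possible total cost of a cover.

20

T1, T8 together cover every district (T1 ∪ T8 = {1, 2, 3, 4, 5, 6, 7, 8, 9, 10, 11, 12}); total cost 13 + 7 = 20.
The greedy pick T3, T8, T1 costs 22; no covering selection beats 20.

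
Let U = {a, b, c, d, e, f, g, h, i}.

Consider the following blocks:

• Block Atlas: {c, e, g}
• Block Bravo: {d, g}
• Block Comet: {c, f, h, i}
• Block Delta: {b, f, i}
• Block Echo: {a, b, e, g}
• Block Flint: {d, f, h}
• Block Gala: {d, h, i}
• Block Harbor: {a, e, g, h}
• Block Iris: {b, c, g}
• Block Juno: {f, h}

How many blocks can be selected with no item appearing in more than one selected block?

Bravo, Delta are pairwise disjoint (Bravo={d,g}; Delta={b,f,i}).
Every remaining block overlaps one of these, and no 3 of the listed blocks are pairwise disjoint, so 2 is the maximum.

2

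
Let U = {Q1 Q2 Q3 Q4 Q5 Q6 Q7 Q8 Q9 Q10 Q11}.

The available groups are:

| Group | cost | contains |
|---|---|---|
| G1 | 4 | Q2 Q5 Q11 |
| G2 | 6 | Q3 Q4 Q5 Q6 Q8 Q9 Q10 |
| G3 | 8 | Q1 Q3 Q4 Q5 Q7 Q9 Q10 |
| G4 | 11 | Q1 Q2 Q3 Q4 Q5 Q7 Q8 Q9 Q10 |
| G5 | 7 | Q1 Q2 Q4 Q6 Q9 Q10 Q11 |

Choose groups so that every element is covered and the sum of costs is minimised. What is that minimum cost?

18

G1, G2, G3 together cover every element (G1 ∪ G2 ∪ G3 = {Q1, Q2, Q3, Q4, Q5, Q6, Q7, Q8, Q9, Q10, Q11}); total cost 4 + 6 + 8 = 18.
No covering selection has total cost below 18.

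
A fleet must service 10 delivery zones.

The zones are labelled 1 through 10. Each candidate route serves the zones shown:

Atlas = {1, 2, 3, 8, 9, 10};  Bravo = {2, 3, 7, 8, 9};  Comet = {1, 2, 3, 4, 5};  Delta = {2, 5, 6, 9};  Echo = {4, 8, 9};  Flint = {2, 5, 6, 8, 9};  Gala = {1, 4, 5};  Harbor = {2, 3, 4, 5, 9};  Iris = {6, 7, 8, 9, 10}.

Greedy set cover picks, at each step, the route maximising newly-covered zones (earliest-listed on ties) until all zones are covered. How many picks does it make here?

3

Greedy: pick Atlas (covers 6 new) → pick Comet (covers 2 new) → pick Iris (covers 2 new). Total picks: 3.
(The true minimum cover uses only 2 routes, so greedy is not optimal here.)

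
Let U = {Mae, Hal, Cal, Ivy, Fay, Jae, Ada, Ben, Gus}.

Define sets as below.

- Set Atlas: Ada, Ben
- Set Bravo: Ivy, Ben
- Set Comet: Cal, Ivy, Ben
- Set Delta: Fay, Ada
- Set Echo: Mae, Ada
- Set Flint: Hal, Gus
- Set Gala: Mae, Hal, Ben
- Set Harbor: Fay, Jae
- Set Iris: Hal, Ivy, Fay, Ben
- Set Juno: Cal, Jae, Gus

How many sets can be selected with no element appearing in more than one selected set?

Comet, Echo, Flint, Harbor are pairwise disjoint (Comet={Cal,Ivy,Ben}; Echo={Mae,Ada}; Flint={Hal,Gus}; Harbor={Fay,Jae}).
Every remaining set overlaps one of these, and no 5 of the listed sets are pairwise disjoint, so 4 is the maximum.

4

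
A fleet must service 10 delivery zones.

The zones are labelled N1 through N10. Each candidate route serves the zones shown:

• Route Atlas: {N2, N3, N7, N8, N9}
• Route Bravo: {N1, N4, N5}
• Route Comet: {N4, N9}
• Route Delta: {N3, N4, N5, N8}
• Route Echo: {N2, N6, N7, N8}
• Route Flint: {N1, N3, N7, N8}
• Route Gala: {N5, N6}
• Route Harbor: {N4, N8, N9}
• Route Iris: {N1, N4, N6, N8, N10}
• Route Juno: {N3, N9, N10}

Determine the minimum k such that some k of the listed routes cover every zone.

3

Bravo and Echo and Juno together: Bravo ∪ Echo ∪ Juno = {N1, N2, N3, N4, N5, N6, N7, N8, N9, N10} — every zone is covered.
No 2 of the 10 routes cover everything (all 45 combinations miss at least one zone), so 3 is optimal.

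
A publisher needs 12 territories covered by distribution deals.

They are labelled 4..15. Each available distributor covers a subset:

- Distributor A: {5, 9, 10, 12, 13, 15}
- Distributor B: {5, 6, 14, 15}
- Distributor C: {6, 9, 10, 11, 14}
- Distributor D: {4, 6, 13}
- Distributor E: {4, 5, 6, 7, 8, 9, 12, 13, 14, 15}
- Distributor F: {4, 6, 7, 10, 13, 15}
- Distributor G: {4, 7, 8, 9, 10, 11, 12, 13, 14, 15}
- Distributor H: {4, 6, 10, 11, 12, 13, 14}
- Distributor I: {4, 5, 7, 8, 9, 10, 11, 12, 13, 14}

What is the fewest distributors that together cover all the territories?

2

Take {E, I}. Their union is {4, 5, 6, 7, 8, 9, 10, 11, 12, 13, 14, 15}, which is all 12 territories.
No single distributor has all 12 territories (the largest, E, has 10), so 2 is optimal.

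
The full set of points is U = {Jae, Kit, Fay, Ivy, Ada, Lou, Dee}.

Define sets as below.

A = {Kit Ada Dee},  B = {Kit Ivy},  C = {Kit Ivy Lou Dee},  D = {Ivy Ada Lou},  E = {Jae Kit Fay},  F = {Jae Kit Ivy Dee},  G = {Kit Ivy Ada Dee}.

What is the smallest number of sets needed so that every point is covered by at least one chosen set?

3

A, D, and E cover everything between them: the union {Jae, Kit, Fay, Ivy, Ada, Lou, Dee} is all of U.
Only E contains Fay, so E is forced; the remaining 4 points need at least 2 more sets (each remaining set adds at most 3) — so at least 3 sets are needed, and 3 is optimal.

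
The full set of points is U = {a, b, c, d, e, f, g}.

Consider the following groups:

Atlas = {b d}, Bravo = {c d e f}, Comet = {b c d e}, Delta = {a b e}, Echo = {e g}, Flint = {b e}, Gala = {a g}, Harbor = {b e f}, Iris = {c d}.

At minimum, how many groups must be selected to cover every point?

Bravo, Delta, and Gala cover everything between them: the union {a, b, c, d, e, f, g} is all of U.
No 2 of the 9 groups cover everything (all 36 combinations miss at least one point), so 3 is optimal.

3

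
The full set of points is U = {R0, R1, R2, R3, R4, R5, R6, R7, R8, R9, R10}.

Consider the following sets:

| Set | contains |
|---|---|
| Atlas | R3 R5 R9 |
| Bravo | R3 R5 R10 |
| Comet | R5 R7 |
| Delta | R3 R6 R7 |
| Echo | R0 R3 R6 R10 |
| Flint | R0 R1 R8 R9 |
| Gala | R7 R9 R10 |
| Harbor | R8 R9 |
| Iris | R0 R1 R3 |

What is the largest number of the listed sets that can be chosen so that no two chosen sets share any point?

3

Comet, Harbor, Iris are pairwise disjoint (Comet={R5,R7}; Harbor={R8,R9}; Iris={R0,R1,R3}).
Every remaining set overlaps one of these, and no 4 of the listed sets are pairwise disjoint, so 3 is the maximum.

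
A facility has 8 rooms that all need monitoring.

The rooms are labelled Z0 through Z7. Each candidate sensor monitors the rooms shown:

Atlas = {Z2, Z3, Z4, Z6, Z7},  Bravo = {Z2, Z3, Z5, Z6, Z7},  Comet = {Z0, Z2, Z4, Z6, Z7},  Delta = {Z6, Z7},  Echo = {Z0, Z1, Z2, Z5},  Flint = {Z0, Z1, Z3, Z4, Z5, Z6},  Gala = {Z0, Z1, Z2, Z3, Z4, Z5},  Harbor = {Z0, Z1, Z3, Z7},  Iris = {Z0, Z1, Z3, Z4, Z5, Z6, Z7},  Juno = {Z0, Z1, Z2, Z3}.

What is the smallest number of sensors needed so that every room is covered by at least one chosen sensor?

2

Atlas and Gala together: Atlas ∪ Gala = {Z0, Z1, Z2, Z3, Z4, Z5, Z6, Z7} — every room is covered.
No single sensor has all 8 rooms (the largest, Iris, has 7), so 2 is optimal.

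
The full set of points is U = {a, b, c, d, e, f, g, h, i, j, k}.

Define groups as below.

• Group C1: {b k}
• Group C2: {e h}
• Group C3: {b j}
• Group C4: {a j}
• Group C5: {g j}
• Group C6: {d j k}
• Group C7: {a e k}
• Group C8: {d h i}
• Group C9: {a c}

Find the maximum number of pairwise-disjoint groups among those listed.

4

C1, C5, C8, C9 are pairwise disjoint (C1={b,k}; C5={g,j}; C8={d,h,i}; C9={a,c}).
Every remaining group overlaps one of these, and no 5 of the listed groups are pairwise disjoint, so 4 is the maximum.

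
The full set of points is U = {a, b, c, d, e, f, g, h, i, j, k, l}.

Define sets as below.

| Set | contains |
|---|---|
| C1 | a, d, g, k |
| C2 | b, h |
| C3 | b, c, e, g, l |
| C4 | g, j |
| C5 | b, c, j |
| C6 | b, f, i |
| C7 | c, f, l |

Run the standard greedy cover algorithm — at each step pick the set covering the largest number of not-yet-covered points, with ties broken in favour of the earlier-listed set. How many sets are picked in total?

5

Greedy: pick C3 (covers 5 new) → pick C1 (covers 3 new) → pick C6 (covers 2 new) → pick C2 (covers 1 new) → pick C4 (covers 1 new). Total picks: 5.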